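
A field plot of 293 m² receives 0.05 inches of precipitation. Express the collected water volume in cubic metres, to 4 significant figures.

0.3721 cubic metres

Depth: 0.05 in × 25.4 = 1.27 mm.
1 mm over 1 m² is 1 L, so volume = 1.27 × 293 = 372.11 L = 0.3721 m³.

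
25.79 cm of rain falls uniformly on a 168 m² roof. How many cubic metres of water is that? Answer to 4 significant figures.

Depth: 25.79 cm × 10 = 257.9 mm.
1 mm over 1 m² is 1 L, so volume = 257.9 × 168 = 43327.2 L = 43.33 m³.

43.33 cubic metres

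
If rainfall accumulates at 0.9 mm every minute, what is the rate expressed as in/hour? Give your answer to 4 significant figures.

2.126 in/hour

0.9 mm/minute × 0.0393701 in/mm × 60 minute/hour = 2.126 in/hour.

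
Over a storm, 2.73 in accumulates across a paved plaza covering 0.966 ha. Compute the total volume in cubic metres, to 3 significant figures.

Depth: 2.73 in × 25.4 = 69.342 mm.
Area: 0.966 ha = 9660 m².
1 mm over 1 m² is 1 L, so volume = 69.342 × 9660 = 669843.72 L = 670 m³.

670 cubic metres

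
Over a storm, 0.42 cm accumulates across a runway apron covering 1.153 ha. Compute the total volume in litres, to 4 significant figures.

48430 litres

Depth: 0.42 cm × 10 = 4.2 mm.
Area: 1.153 ha = 11530 m².
1 mm over 1 m² is 1 L, so volume = 4.2 × 11530 = 48426 L ≈ 48430 L.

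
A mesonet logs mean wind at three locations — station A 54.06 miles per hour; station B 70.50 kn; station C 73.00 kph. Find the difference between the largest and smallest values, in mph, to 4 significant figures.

35.77 mph

station B: 70.50 kt = 81.1300 mph.
station C: 73.00 km/h = 45.3601 mph.
Spread: 81.1300 − 45.3601 = 35.77 mph.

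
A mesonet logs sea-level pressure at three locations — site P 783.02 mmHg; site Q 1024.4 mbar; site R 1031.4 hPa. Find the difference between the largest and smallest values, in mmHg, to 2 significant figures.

site Q: 1024.4 mb = 768.36 mmHg.
site R: 1031.4 hPa = 773.61 mmHg.
Spread: 783.02 − 768.36 = 15 mmHg.

15 mmHg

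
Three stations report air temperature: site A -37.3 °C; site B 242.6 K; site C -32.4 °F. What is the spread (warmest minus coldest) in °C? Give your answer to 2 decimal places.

6.75 °C

site B: 242.6 K = -30.550 °C.
site C: -32.4 °F = -35.778 °C.
Spread: (-30.550) − (-37.300) = 6.750 °C.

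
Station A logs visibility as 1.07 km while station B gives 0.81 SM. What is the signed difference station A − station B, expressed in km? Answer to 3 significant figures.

-0.234 km

station B: 0.81 SM = 1.30357 km.
Difference: 1.07000 − 1.30357 = -0.234 km.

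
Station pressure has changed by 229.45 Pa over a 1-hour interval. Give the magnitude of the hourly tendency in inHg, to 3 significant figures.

0.0678 inHg per hour

229.45 Pa / 1 h × 0.0002953 inHg/Pa = 0.0678 inHg/h.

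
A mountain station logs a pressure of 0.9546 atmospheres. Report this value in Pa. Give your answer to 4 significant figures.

96720 Pa

1 atm = 101325 Pa, so 0.9546 × 101325 = 96720 Pa.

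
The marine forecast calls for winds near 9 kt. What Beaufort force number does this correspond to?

Beaufort force 3

9 kt lies in the Beaufort 3 band (gentle breeze, 7–10 kt).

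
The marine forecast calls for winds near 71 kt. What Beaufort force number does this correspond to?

71 kt lies in the Beaufort 12 band (hurricane force, ≥64 kt).

Beaufort force 12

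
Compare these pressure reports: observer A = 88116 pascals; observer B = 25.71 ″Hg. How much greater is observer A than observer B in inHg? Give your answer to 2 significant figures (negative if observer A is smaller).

0.31 inHg

observer A: 88116 Pa = 26.0206 inHg.
Difference: 26.0206 − 25.7100 = 0.31 inHg.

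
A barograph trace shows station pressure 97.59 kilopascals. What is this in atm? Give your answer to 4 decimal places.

1 kPa = 0.00986923 atm, so 97.59 × 0.00986923 = 0.9631 atm.

0.9631 atm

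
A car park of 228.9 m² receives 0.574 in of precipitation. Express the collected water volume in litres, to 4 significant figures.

3337 litres

Depth: 0.574 in × 25.4 = 14.5796 mm.
1 mm over 1 m² is 1 L, so volume = 14.5796 × 228.9 = 3337.2704 L ≈ 3337 L.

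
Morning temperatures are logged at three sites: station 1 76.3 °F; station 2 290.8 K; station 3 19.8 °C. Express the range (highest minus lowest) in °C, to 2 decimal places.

6.96 °C

station 1: 76.3 °F = 24.611 °C.
station 2: 290.8 K = 17.650 °C.
Spread: 24.611 − 17.650 = 6.961 °C.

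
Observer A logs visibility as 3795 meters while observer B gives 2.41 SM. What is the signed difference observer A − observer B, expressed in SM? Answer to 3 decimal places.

-0.052 SM

observer A: 3795 m = 2.35810 SM.
Difference: 2.35810 − 2.41000 = -0.052 SM.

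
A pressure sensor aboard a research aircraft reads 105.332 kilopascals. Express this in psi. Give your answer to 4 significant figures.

1 kPa = 0.145038 psi, so 105.332 × 0.145038 = 15.28 psi.

15.28 psi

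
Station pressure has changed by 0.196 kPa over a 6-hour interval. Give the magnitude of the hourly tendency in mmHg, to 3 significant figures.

0.245 mmHg per hour

0.196 kPa / 6 h × 7.50062 mmHg/kPa = 0.245 mmHg/h.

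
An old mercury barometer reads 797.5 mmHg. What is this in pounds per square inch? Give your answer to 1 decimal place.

1 mmHg = 0.0193368 psi, so 797.5 × 0.0193368 = 15.4 psi.

15.4 psi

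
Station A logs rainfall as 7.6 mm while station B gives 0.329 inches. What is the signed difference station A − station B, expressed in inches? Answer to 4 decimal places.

-0.0298 in

station A: 7.6 mm = 0.299213 in.
Difference: 0.299213 − 0.329000 = -0.0298 in.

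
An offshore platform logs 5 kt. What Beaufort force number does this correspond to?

Beaufort force 2

5 kt lies in the Beaufort 2 band (light breeze, 4–6 kt).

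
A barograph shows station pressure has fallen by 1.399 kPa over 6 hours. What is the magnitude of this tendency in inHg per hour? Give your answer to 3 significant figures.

1.399 kPa / 6 h × 0.2953 inHg/kPa = 0.0689 inHg/h.

0.0689 inHg per hour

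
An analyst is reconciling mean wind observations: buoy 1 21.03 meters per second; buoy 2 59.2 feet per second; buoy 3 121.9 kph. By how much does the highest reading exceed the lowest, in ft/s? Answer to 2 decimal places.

buoy 1: 21.03 m/s = 68.9961 ft/s.
buoy 3: 121.9 km/h = 111.0929 ft/s.
Spread: 111.0929 − 59.2000 = 51.89 ft/s.

51.89 ft/s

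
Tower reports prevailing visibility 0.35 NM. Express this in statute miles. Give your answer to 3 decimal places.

1 nmi = 1.15078 SM, so 0.35 × 1.15078 = 0.403 SM.

0.403 SM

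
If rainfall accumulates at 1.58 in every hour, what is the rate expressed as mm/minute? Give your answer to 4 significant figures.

0.6689 mm/minute

1.58 in/hour × 25.4 mm/in × 0.0166667 hour/minute = 0.6689 mm/minute.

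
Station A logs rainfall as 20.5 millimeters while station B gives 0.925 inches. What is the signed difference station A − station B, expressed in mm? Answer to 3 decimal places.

station B: 0.925 in = 23.49500 mm.
Difference: 20.50000 − 23.49500 = -2.995 mm.

-2.995 mm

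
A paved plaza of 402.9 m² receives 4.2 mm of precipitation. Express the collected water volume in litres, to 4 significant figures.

1692 litres

1 mm over 1 m² is 1 L, so volume = 4.2 × 402.9 = 1692.18 L ≈ 1692 L.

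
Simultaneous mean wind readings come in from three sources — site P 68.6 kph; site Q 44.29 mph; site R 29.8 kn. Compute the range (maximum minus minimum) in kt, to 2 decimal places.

8.69 kt

site P: 68.6 km/h = 37.0410 kt.
site Q: 44.29 mph = 38.4870 kt.
Spread: 38.4870 − 29.8000 = 8.69 kt.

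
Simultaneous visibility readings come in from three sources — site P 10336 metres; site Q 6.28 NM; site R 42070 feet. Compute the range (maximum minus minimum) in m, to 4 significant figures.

site Q: 6.28 nmi = 11630.56 m.
site R: 42070 ft = 12822.94 m.
Spread: 12822.94 − 10336.00 = 2487 m.

2487 m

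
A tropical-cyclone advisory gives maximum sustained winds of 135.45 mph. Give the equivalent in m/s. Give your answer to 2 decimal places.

60.55 m/s

1 mph = 0.44704 m/s, so 135.45 × 0.44704 = 60.55 m/s.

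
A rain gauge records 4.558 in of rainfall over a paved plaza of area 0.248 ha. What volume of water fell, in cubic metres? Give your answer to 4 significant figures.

287.1 cubic metres

Depth: 4.558 in × 25.4 = 115.7732 mm.
Area: 0.248 ha = 2480 m².
1 mm over 1 m² is 1 L, so volume = 115.7732 × 2480 = 287117.54 L = 287.1 m³.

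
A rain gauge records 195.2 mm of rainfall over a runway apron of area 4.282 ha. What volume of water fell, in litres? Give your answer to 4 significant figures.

Area: 4.282 ha = 42820 m².
1 mm over 1 m² is 1 L, so volume = 195.2 × 42820 = 8358464 L ≈ 8358000 L.

8358000 litres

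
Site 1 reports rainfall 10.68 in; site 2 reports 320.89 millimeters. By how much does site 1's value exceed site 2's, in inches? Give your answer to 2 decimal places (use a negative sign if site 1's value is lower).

-1.95 in

site 2: 320.89 mm = 12.6335 in.
Difference: 10.6800 − 12.6335 = -1.95 in.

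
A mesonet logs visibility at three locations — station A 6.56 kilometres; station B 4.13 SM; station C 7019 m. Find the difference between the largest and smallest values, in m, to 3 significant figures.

459 m

station A: 6.56 km = 6560.00 m.
station B: 4.13 SM = 6646.59 m.
Spread: 7019.00 − 6560.00 = 459 m.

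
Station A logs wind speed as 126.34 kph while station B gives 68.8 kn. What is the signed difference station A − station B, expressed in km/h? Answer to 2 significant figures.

station B: 68.8 kt = 127.418 km/h.
Difference: 126.340 − 127.418 = -1.1 km/h.

-1.1 km/h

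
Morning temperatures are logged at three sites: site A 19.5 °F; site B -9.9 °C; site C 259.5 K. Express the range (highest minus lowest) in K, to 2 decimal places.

site A: 19.5 °F = -6.944 °C.
site C: 259.5 K = -13.650 °C.
Spread: (-6.944) − (-13.650) = 6.706 °C.

6.71 K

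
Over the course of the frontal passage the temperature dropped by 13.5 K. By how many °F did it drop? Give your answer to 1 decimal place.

A change of 1 °C equals a change of 1.8 °F: Δ°F = 13.5 × 1.8 = 24.3 °F.

24.3 °F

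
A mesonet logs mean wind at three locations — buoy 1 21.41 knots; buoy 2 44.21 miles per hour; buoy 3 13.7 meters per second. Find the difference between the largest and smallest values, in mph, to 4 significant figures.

19.57 mph

buoy 1: 21.41 kt = 24.6382 mph.
buoy 3: 13.7 m/s = 30.6460 mph.
Spread: 44.2100 − 24.6382 = 19.57 mph.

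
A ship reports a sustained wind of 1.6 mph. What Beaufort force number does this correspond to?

1.6 mph = 0.7 m/s, which is Beaufort 1 (light air, 0.3–1.5 m/s).

Beaufort force 1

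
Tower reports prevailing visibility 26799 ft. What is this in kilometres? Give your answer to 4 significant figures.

1 ft = 0.0003048 km, so 26799 × 0.0003048 = 8.168 km.

8.168 km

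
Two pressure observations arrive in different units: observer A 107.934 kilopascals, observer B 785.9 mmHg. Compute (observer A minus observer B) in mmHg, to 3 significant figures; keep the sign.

observer A: 107.934 kPa = 809.571 mmHg.
Difference: 809.571 − 785.900 = 23.7 mmHg.

23.7 mmHg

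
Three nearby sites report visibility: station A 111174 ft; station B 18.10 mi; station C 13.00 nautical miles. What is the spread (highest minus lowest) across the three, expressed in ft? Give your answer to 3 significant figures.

station B: 18.10 SM = 95568.00 ft.
station C: 13.00 nmi = 78989.50 ft.
Spread: 111174.00 − 78989.50 = 32200 ft.

32200 ft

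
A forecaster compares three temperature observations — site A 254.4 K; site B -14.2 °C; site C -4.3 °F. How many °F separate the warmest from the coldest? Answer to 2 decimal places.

site A: 254.4 K = -18.750 °C.
site C: -4.3 °F = -20.167 °C.
Spread: (-14.200) − (-20.167) = 5.967 °C = 10.74 °F.

10.74 °F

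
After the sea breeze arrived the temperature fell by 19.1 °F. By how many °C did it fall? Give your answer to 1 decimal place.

10.6 °C

Converting a difference, only the 9/5 scale factor applies: Δ°C = 19.1 × 0.5556 = 10.6 °C.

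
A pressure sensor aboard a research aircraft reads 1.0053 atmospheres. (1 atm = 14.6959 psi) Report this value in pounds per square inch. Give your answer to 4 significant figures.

14.77 psi

1 atm = 14.6959 psi, so 1.0053 × 14.6959 = 14.77 psi.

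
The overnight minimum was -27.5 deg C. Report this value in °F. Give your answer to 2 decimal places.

°F = °C × 9/5 + 32 = -27.5 × 1.8 + 32 = -17.50 °F.

-17.50 °F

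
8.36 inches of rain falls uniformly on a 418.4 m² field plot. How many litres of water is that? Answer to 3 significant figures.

Depth: 8.36 in × 25.4 = 212.344 mm.
1 mm over 1 m² is 1 L, so volume = 212.344 × 418.4 = 88844.73 L ≈ 88800 L.

88800 litres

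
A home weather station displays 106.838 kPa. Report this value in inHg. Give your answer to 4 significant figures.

1 kPa = 0.2953 inHg, so 106.838 × 0.2953 = 31.55 inHg.

31.55 inHg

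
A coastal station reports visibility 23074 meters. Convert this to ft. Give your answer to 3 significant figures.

75700 ft

1 m = 3.28084 ft, so 23074 × 3.28084 = 75700 ft.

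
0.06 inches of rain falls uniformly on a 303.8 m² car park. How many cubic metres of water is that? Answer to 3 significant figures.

Depth: 0.06 in × 25.4 = 1.524 mm.
1 mm over 1 m² is 1 L, so volume = 1.524 × 303.8 = 462.9912 L = 0.463 m³.

0.463 cubic metres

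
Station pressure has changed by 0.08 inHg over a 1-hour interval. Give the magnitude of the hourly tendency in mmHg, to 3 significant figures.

0.08 inHg / 1 h × 25.4 mmHg/inHg = 2.03 mmHg/h.

2.03 mmHg per hour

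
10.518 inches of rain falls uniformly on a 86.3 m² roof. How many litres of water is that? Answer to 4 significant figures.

Depth: 10.518 in × 25.4 = 267.1572 mm.
1 mm over 1 m² is 1 L, so volume = 267.1572 × 86.3 = 23055.666 L ≈ 23060 L.

23060 litres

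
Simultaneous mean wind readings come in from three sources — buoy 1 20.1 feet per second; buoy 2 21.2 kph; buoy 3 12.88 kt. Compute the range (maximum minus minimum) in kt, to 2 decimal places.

buoy 1: 20.1 ft/s = 11.9089 kt.
buoy 2: 21.2 km/h = 11.4471 kt.
Spread: 12.8800 − 11.4471 = 1.43 kt.

1.43 kt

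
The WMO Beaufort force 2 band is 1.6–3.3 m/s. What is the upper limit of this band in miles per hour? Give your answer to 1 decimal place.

1.6–3.3 m/s × 2.237 = 3.6–7.4 mph.

7.4 mph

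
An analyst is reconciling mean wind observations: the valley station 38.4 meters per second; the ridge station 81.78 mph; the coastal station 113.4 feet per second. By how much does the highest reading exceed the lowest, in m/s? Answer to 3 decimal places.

3.836 m/s

the ridge station: 81.78 mph = 36.55893 m/s.
the coastal station: 113.4 ft/s = 34.56432 m/s.
Spread: 38.40000 − 34.56432 = 3.836 m/s.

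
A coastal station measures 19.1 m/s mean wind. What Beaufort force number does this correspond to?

19.1 m/s lies in the Beaufort 8 band (gale, 17.2–20.7 m/s).

Beaufort force 8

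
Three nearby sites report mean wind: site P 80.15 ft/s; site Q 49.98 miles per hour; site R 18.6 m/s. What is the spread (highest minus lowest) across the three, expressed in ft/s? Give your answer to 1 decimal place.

19.1 ft/s

site Q: 49.98 mph = 73.304 ft/s.
site R: 18.6 m/s = 61.024 ft/s.
Spread: 80.150 − 61.024 = 19.1 ft/s.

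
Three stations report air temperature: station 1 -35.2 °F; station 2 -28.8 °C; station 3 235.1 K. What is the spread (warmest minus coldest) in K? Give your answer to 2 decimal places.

station 1: -35.2 °F = -37.333 °C.
station 3: 235.1 K = -38.050 °C.
Spread: (-28.800) − (-38.050) = 9.250 °C.

9.25 K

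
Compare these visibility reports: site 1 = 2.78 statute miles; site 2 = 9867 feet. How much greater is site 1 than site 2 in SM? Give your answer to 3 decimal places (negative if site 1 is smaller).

site 2: 9867 ft = 1.86875 SM.
Difference: 2.78000 − 1.86875 = 0.911 SM.

0.911 SM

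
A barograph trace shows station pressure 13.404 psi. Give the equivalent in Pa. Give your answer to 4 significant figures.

1 psi = 6894.76 Pa, so 13.404 × 6894.76 = 92420 Pa.

92420 Pa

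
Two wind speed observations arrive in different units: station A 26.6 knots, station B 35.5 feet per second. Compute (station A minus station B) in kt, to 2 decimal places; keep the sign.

station B: 35.5 ft/s = 21.0332 kt.
Difference: 26.6000 − 21.0332 = 5.57 kt.

5.57 kt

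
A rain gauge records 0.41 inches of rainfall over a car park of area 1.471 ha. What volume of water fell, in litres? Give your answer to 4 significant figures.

Depth: 0.41 in × 25.4 = 10.414 mm.
Area: 1.471 ha = 14710 m².
1 mm over 1 m² is 1 L, so volume = 10.414 × 14710 = 153189.94 L ≈ 153200 L.

153200 litres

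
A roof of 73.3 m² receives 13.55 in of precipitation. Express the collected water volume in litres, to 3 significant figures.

25200 litres

Depth: 13.55 in × 25.4 = 344.17 mm.
1 mm over 1 m² is 1 L, so volume = 344.17 × 73.3 = 25227.661 L ≈ 25200 L.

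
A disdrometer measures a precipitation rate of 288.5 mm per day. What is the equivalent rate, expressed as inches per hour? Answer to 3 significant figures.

0.473 in/hour

288.5 mm/day × 0.0393701 in/mm × 0.0416667 day/hour = 0.473 in/hour.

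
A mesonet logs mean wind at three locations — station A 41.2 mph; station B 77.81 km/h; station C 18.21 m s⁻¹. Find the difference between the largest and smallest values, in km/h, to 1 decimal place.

12.3 km/h

station A: 41.2 mph = 66.305 km/h.
station C: 18.21 m/s = 65.556 km/h.
Spread: 77.810 − 65.556 = 12.3 km/h.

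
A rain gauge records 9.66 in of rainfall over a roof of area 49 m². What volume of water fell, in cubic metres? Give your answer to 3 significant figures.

Depth: 9.66 in × 25.4 = 245.364 mm.
1 mm over 1 m² is 1 L, so volume = 245.364 × 49 = 12022.836 L = 12.0 m³.

12.0 cubic metres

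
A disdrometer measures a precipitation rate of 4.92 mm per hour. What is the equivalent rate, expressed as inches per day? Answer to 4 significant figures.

4.649 in/day

4.92 mm/hour × 0.0393701 in/mm × 24 hour/day = 4.649 in/day.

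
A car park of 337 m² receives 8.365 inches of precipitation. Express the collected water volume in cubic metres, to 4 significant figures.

Depth: 8.365 in × 25.4 = 212.471 mm.
1 mm over 1 m² is 1 L, so volume = 212.471 × 337 = 71602.727 L = 71.60 m³.

71.60 cubic metres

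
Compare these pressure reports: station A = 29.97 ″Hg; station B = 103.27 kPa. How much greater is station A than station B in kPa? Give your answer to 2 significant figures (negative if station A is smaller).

station A: 29.97 inHg = 101.490 kPa.
Difference: 101.490 − 103.270 = -1.8 kPa.

-1.8 kPa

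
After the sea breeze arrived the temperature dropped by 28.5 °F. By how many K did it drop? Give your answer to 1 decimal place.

For a temperature change the 32° offset cancels: ΔK = 28.5 × 0.5556 = 15.8 K.

15.8 K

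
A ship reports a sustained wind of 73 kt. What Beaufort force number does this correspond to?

Beaufort force 12

73 kt lies in the Beaufort 12 band (hurricane force, ≥64 kt).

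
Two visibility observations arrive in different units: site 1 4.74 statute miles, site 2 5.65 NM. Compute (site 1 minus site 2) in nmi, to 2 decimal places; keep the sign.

-1.53 nmi

site 1: 4.74 SM = 4.1189 nmi.
Difference: 4.1189 − 5.6500 = -1.53 nmi.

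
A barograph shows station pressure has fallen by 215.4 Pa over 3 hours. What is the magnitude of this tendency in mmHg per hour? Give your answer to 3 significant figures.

215.4 Pa / 3 h × 0.00750062 mmHg/Pa = 0.539 mmHg/h.

0.539 mmHg per hour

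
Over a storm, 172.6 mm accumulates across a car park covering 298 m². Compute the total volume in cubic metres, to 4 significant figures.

51.43 cubic metres

1 mm over 1 m² is 1 L, so volume = 172.6 × 298 = 51434.8 L = 51.43 m³.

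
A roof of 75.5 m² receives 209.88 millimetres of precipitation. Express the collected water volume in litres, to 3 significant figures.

1 mm over 1 m² is 1 L, so volume = 209.88 × 75.5 = 15845.94 L ≈ 15800 L.

15800 litres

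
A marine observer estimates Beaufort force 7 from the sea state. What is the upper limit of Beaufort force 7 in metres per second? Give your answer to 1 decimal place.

17.1 m/s

Beaufort 7 (near gale) spans 13.9–17.1 m/s.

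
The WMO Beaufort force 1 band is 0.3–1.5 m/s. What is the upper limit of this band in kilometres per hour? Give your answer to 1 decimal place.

0.3–1.5 m/s × 3.6 = 1.1–5.4 km/h.

5.4 km/h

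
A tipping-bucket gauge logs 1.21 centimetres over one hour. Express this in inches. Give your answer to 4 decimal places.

0.4764 in

1 cm = 0.393701 in, so 1.21 × 0.393701 = 0.4764 in.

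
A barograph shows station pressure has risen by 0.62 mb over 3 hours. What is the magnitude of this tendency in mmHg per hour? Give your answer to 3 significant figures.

0.155 mmHg per hour

0.62 mb / 3 h × 0.750062 mmHg/mb = 0.155 mmHg/h.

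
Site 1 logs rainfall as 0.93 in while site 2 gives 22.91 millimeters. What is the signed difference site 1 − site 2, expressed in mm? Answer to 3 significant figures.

0.712 mm

site 1: 0.93 in = 23.62200 mm.
Difference: 23.62200 − 22.91000 = 0.712 mm.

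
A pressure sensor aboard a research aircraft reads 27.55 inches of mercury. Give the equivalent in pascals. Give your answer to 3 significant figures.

1 inHg = 3386.39 Pa, so 27.55 × 3386.39 = 93300 Pa.

93300 Pa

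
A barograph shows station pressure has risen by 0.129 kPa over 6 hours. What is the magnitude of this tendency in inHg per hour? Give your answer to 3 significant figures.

0.129 kPa / 6 h × 0.2953 inHg/kPa = 0.00635 inHg/h.

0.00635 inHg per hour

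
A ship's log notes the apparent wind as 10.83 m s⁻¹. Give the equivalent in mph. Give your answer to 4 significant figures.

24.23 mph

1 m/s = 2.23694 mph, so 10.83 × 2.23694 = 24.23 mph.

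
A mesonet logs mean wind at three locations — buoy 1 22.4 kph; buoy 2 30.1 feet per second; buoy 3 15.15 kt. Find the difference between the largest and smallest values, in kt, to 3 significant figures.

5.74 kt

buoy 1: 22.4 km/h = 12.0950 kt.
buoy 2: 30.1 ft/s = 17.8338 kt.
Spread: 17.8338 − 12.0950 = 5.74 kt.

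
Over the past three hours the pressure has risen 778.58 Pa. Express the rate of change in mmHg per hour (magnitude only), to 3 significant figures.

1.95 mmHg per hour

778.58 Pa / 3 h × 0.00750062 mmHg/Pa = 1.95 mmHg/h.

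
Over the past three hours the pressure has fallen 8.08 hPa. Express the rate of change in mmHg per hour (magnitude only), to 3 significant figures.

8.08 hPa / 3 h × 0.750062 mmHg/hPa = 2.02 mmHg/h.

2.02 mmHg per hour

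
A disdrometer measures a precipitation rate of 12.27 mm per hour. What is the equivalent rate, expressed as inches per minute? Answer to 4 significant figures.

12.27 mm/hour × 0.0393701 in/mm × 0.0166667 hour/minute = 0.008051 in/minute.

0.008051 in/minute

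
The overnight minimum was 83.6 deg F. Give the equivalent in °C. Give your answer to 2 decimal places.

°C = (°F − 32) × 5/9 = (83.6 − 32) / 1.8 = 28.67 °C.

28.67 °C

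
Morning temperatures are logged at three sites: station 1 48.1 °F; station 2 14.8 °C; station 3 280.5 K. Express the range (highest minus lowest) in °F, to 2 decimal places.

13.41 °F

station 1: 48.1 °F = 8.944 °C.
station 3: 280.5 K = 7.350 °C.
Spread: 14.800 − 7.350 = 7.450 °C = 13.41 °F.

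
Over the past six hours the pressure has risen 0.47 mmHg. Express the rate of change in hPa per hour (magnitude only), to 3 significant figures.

0.104 hPa per hour

0.47 mmHg / 6 h × 1.33322 hPa/mmHg = 0.104 hPa/h.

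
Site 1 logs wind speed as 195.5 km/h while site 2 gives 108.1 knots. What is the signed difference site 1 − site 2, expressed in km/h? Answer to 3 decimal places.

site 2: 108.1 kt = 200.20120 km/h.
Difference: 195.50000 − 200.20120 = -4.701 km/h.

-4.701 km/h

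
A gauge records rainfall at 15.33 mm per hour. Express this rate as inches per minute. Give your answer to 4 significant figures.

0.01006 in/minute

15.33 mm/hour × 0.0393701 in/mm × 0.0166667 hour/minute = 0.01006 in/minute.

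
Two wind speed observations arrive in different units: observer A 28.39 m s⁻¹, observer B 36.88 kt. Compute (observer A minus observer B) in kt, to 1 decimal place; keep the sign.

18.3 kt

observer A: 28.39 m/s = 55.186 kt.
Difference: 55.186 − 36.880 = 18.3 kt.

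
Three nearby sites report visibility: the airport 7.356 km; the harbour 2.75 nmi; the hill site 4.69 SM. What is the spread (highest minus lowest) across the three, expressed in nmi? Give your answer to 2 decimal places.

1.33 nmi

the airport: 7.356 km = 3.9719 nmi.
the hill site: 4.69 SM = 4.0755 nmi.
Spread: 4.0755 − 2.7500 = 1.33 nmi.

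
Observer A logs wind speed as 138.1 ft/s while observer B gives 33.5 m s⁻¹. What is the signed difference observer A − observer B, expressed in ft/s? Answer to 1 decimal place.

observer B: 33.5 m/s = 109.908 ft/s.
Difference: 138.100 − 109.908 = 28.2 ft/s.

28.2 ft/s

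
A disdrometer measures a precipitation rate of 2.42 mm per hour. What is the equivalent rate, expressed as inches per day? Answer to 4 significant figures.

2.287 in/day

2.42 mm/hour × 0.0393701 in/mm × 24 hour/day = 2.287 in/day.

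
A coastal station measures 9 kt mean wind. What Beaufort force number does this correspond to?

Beaufort force 3

9 kt lies in the Beaufort 3 band (gentle breeze, 7–10 kt).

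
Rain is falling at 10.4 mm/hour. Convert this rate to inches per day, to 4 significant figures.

10.4 mm/hour × 0.0393701 in/mm × 24 hour/day = 9.827 in/day.

9.827 in/day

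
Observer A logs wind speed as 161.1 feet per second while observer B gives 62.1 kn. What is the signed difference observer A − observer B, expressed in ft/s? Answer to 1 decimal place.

observer B: 62.1 kt = 104.813 ft/s.
Difference: 161.100 − 104.813 = 56.3 ft/s.

56.3 ft/s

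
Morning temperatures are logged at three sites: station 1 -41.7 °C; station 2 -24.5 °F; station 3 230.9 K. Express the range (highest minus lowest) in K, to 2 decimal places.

station 2: -24.5 °F = -31.389 °C.
station 3: 230.9 K = -42.250 °C.
Spread: (-31.389) − (-42.250) = 10.861 °C.

10.86 K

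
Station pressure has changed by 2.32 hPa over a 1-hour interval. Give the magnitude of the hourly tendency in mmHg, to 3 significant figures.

1.74 mmHg per hour

2.32 hPa / 1 h × 0.750062 mmHg/hPa = 1.74 mmHg/h.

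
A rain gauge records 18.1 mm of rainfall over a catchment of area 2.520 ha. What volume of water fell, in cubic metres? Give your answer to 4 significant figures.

Area: 2.520 ha = 25200 m².
1 mm over 1 m² is 1 L, so volume = 18.1 × 25200 = 456120 L = 456.1 m³.

456.1 cubic metres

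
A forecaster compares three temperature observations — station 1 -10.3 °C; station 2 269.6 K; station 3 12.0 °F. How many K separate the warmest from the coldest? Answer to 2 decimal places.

station 2: 269.6 K = -3.550 °C.
station 3: 12.0 °F = -11.111 °C.
Spread: (-3.550) − (-11.111) = 7.561 °C.

7.56 K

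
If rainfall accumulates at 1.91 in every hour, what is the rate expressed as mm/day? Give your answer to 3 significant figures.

1160 mm/day

1.91 in/hour × 25.4 mm/in × 24 hour/day = 1160 mm/day.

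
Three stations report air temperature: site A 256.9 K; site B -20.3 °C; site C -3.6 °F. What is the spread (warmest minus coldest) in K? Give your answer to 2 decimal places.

site A: 256.9 K = -16.250 °C.
site C: -3.6 °F = -19.778 °C.
Spread: (-16.250) − (-20.300) = 4.050 °C.

4.05 K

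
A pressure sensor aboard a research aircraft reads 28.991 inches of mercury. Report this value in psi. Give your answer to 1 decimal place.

1 inHg = 0.491154 psi, so 28.991 × 0.491154 = 14.2 psi.

14.2 psi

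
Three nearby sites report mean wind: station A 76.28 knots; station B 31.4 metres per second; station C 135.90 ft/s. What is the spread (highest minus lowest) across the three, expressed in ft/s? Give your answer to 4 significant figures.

station A: 76.28 kt = 128.7461 ft/s.
station B: 31.4 m/s = 103.0184 ft/s.
Spread: 135.9000 − 103.0184 = 32.88 ft/s.

32.88 ft/s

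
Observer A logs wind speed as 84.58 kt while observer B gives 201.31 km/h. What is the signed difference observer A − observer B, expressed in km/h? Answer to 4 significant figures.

-44.67 km/h

observer A: 84.58 kt = 156.6422 km/h.
Difference: 156.6422 − 201.3100 = -44.67 km/h.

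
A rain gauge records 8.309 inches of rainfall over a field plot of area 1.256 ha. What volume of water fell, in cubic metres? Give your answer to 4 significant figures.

Depth: 8.309 in × 25.4 = 211.0486 mm.
Area: 1.256 ha = 12560 m².
1 mm over 1 m² is 1 L, so volume = 211.0486 × 12560 = 2650770.4 L = 2651 m³.

2651 cubic metres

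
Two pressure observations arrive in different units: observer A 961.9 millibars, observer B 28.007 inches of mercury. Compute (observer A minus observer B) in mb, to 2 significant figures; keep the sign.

observer B: 28.007 inHg = 948.43 mb.
Difference: 961.90 − 948.43 = 13 mb.

13 mb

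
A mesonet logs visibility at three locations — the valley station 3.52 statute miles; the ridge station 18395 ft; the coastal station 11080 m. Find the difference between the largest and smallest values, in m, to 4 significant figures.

5473 m

the valley station: 3.52 SM = 5664.89 m.
the ridge station: 18395 ft = 5606.80 m.
Spread: 11080.00 − 5606.80 = 5473 m.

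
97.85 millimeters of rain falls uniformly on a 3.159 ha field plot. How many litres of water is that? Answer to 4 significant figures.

Area: 3.159 ha = 31590 m².
1 mm over 1 m² is 1 L, so volume = 97.85 × 31590 = 3091081.5 L ≈ 3091000 L.

3091000 litres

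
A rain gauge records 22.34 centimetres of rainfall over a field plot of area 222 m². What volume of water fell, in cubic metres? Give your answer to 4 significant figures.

Depth: 22.34 cm × 10 = 223.4 mm.
1 mm over 1 m² is 1 L, so volume = 223.4 × 222 = 49594.8 L = 49.59 m³.

49.59 cubic metres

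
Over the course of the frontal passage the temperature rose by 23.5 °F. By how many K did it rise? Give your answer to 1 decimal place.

13.1 K

Converting a difference, only the 9/5 scale factor applies: ΔK = 23.5 × 0.5556 = 13.1 K.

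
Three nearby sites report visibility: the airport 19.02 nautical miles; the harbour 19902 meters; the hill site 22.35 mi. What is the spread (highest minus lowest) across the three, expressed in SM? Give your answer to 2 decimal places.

the airport: 19.02 nmi = 21.8878 SM.
the harbour: 19902 m = 12.3665 SM.
Spread: 22.3500 − 12.3665 = 9.98 SM.

9.98 SM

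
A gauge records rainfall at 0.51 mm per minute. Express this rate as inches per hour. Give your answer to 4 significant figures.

0.51 mm/minute × 0.0393701 in/mm × 60 minute/hour = 1.205 in/hour.

1.205 in/hour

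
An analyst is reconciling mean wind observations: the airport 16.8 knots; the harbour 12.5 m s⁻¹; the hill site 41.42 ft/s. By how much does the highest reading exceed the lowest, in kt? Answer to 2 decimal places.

the harbour: 12.5 m/s = 24.2981 kt.
the hill site: 41.42 ft/s = 24.5407 kt.
Spread: 24.5407 − 16.8000 = 7.74 kt.

7.74 kt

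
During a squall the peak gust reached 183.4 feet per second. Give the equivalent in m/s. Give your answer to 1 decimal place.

1 ft/s = 0.3048 m/s, so 183.4 × 0.3048 = 55.9 m/s.

55.9 m/s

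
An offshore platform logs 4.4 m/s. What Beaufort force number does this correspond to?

Beaufort force 3

4.4 m/s lies in the Beaufort 3 band (gentle breeze, 3.4–5.4 m/s).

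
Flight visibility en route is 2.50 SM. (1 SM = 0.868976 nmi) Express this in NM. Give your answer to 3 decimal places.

2.172 nmi

1 SM = 0.868976 nmi, so 2.50 × 0.868976 = 2.172 nmi.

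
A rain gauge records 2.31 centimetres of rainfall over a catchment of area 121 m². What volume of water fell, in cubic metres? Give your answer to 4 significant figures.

2.795 cubic metres

Depth: 2.31 cm × 10 = 23.1 mm.
1 mm over 1 m² is 1 L, so volume = 23.1 × 121 = 2795.1 L = 2.795 m³.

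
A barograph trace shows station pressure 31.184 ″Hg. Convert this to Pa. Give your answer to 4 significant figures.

1 inHg = 3386.39 Pa, so 31.184 × 3386.39 = 105600 Pa.

105600 Pa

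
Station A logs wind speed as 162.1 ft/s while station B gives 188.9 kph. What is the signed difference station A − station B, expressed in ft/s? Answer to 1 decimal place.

station B: 188.9 km/h = 172.153 ft/s.
Difference: 162.100 − 172.153 = -10.1 ft/s.

-10.1 ft/s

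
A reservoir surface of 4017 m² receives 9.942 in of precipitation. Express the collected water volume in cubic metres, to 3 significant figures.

Depth: 9.942 in × 25.4 = 252.5268 mm.
1 mm over 1 m² is 1 L, so volume = 252.5268 × 4017 = 1014400.2 L = 1010 m³.

1010 cubic metres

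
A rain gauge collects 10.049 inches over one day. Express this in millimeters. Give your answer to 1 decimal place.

1 in = 25.4 mm, so 10.049 × 25.4 = 255.2 mm.

255.2 mm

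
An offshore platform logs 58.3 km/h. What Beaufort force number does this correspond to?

58.3 km/h = 16.2 m/s, which is Beaufort 7 (near gale, 13.9–17.1 m/s).

Beaufort force 7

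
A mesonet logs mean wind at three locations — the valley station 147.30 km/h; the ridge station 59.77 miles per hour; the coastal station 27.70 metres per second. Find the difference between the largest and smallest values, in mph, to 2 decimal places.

the valley station: 147.30 km/h = 91.5280 mph.
the coastal station: 27.70 m/s = 61.9631 mph.
Spread: 91.5280 − 59.7700 = 31.76 mph.

31.76 mph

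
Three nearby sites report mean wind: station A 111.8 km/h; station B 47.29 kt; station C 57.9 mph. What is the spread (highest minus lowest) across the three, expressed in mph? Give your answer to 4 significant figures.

15.05 mph

station A: 111.8 km/h = 69.4693 mph.
station B: 47.29 kt = 54.4204 mph.
Spread: 69.4693 − 54.4204 = 15.05 mph.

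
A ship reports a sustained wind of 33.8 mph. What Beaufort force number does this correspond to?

33.8 mph = 15.1 m/s, which is Beaufort 7 (near gale, 13.9–17.1 m/s).

Beaufort force 7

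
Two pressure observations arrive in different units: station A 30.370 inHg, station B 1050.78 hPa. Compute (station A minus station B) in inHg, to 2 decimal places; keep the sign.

station B: 1050.78 hPa = 31.0295 inHg.
Difference: 30.3700 − 31.0295 = -0.66 inHg.

-0.66 inHg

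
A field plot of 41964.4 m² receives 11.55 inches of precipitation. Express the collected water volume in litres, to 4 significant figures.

12310000 litres

Depth: 11.55 in × 25.4 = 293.37 mm.
1 mm over 1 m² is 1 L, so volume = 293.37 × 41964.4 = 12311096 L ≈ 12310000 L.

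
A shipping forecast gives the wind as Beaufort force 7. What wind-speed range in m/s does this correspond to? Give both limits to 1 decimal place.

Beaufort 7 (near gale) spans 13.9–17.1 m/s.

13.9 to 17.1 m/s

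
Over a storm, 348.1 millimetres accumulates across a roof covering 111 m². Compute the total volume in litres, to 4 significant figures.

1 mm over 1 m² is 1 L, so volume = 348.1 × 111 = 38639.1 L ≈ 38640 L.

38640 litres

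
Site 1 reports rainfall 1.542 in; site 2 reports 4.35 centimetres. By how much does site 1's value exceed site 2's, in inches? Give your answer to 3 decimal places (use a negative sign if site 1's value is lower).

site 2: 4.35 cm = 1.71260 in.
Difference: 1.54200 − 1.71260 = -0.171 in.

-0.171 in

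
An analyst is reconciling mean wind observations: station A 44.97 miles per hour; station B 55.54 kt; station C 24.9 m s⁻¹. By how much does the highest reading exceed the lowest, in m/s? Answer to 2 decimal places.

station A: 44.97 mph = 20.1034 m/s.
station B: 55.54 kt = 28.5722 m/s.
Spread: 28.5722 − 20.1034 = 8.47 m/s.

8.47 m/s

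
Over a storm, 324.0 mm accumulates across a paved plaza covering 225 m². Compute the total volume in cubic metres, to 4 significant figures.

1 mm over 1 m² is 1 L, so volume = 324 × 225 = 72900 L = 72.90 m³.

72.90 cubic metres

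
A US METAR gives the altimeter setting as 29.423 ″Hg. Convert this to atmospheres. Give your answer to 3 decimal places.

0.983 atm

1 inHg = 0.0334211 atm, so 29.423 × 0.0334211 = 0.983 atm.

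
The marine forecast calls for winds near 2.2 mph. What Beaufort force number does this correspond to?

Beaufort force 1

2.2 mph = 1.0 m/s, which is Beaufort 1 (light air, 0.3–1.5 m/s).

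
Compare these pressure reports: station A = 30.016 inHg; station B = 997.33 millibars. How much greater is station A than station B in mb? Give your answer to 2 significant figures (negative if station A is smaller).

19 mb

station A: 30.016 inHg = 1016.46 mb.
Difference: 1016.46 − 997.33 = 19 mb.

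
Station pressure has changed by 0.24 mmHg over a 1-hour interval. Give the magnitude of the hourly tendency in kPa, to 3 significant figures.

0.0320 kPa per hour

0.24 mmHg / 1 h × 0.133322 kPa/mmHg = 0.0320 kPa/h.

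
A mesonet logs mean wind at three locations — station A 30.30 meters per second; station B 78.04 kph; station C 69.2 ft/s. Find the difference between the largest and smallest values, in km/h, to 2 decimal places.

station A: 30.30 m/s = 109.0800 km/h.
station C: 69.2 ft/s = 75.9318 km/h.
Spread: 109.0800 − 75.9318 = 33.15 km/h.

33.15 km/h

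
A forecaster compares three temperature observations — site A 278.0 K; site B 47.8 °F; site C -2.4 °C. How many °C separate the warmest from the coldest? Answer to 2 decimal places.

site A: 278.0 K = 4.850 °C.
site B: 47.8 °F = 8.778 °C.
Spread: 8.778 − (-2.400) = 11.178 °C.

11.18 °C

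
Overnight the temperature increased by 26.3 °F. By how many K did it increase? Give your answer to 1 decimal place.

14.6 K

Converting a difference, only the 9/5 scale factor applies: ΔK = 26.3 × 0.5556 = 14.6 K.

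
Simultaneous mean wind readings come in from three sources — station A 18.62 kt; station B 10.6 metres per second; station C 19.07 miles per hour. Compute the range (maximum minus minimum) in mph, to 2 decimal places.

4.64 mph

station A: 18.62 kt = 21.4275 mph.
station B: 10.6 m/s = 23.7115 mph.
Spread: 23.7115 − 19.0700 = 4.64 mph.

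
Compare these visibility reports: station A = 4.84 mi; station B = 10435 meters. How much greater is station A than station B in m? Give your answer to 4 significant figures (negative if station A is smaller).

station A: 4.84 SM = 7789.22 m.
Difference: 7789.22 − 10435.00 = -2646 m.

-2646 m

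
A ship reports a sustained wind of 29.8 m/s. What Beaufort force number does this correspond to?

Beaufort force 11

29.8 m/s lies in the Beaufort 11 band (violent storm, 28.5–32.6 m/s).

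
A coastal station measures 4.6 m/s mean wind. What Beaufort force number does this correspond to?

4.6 m/s lies in the Beaufort 3 band (gentle breeze, 3.4–5.4 m/s).

Beaufort force 3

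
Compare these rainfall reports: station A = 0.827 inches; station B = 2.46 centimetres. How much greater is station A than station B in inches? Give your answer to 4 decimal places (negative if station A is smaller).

station B: 2.46 cm = 0.968504 in.
Difference: 0.827000 − 0.968504 = -0.1415 in.

-0.1415 in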